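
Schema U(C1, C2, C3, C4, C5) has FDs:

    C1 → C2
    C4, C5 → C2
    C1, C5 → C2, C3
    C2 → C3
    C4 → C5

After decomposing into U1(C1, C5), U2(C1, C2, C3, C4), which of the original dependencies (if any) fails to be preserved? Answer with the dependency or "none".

Check C4 → C5: no single fragment contains all of {C4, C5}, and the restricted closure of {C4} across the fragments never reaches {C5}.
C1 → C2 is preserved.
C4, C5 → C2 is preserved.
C1, C5 → C2, C3 is preserved.
C2 → C3 is preserved.

C4 → C5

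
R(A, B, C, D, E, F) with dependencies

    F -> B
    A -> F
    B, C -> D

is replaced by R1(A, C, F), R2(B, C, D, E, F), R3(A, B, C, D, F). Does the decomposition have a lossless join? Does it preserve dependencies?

Lossless test (chase): Rows 1 and 2 agree on F; apply F→B and equate their B entries. Rows 1 and 2 agree on B, C; apply B, C→D and equate their D entries. No row becomes fully distinguished — the join is lossy.
Dependency preservation: every FD's attributes lie within a single fragment, so each can be enforced locally — preserved.

lossy but dependency-preserving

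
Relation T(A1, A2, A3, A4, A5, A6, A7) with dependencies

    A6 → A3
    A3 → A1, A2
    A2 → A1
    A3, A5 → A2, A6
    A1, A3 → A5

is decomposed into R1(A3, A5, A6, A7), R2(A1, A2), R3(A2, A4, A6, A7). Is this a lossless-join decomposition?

Chase test. Columns are A1, A2, A3, A4, A5, A6, A7; row i has aⱼ where attribute j ∈ Ri, else bᵢⱼ.
Initial tableau (one row per fragment):
  row 1: b11 b12 a3 b14 a5 a6 a7
  row 2: a1 a2 b23 b24 b25 b26 b27
  row 3: b31 a2 b33 a4 b35 a6 a7
Rows 1 and 3 agree on A6; apply A6→A3 and equate their A3 entries.
Rows 1 and 3 agree on A3; apply A3→A1, A2 and equate their A1, A2 entries.
Rows 1 and 2 agree on A2; apply A2→A1 and equate their A1 entries.
Rows 1 and 3 agree on A1, A3; apply A1, A3→A5 and equate their A5 entries.
Row 3 is now all distinguished symbols — the join is lossless.

Yes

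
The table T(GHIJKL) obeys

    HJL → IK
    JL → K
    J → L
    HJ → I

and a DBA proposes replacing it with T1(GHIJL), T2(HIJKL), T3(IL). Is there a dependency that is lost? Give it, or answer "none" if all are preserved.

none

HJL → IK lies within T2.
JL → K lies within T2.
J → L lies within T1.
HJ → I lies within T1.
Every dependency is enforceable on the fragments, so the decomposition is dependency-preserving.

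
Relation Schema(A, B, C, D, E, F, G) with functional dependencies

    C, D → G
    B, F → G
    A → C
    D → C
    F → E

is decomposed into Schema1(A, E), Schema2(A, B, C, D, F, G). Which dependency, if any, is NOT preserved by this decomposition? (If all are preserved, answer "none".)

Check F → E: no single fragment contains all of {E, F}, and the restricted closure of {F} across the fragments never reaches {E}.
C, D → G is preserved.
B, F → G is preserved.
A → C is preserved.
D → C is preserved.

F → E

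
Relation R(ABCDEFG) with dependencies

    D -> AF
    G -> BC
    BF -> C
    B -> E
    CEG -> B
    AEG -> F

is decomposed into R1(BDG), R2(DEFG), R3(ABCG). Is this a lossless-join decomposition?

No

Chase test. Columns are ABCDEFG; row i has aⱼ where attribute j ∈ Ri, else bᵢⱼ.
Initial tableau (one row per fragment):
  row 1: b11 a2 b13 a4 b15 b16 a7
  row 2: b21 b22 b23 a4 a5 a6 a7
  row 3: a1 a2 a3 b34 b35 b36 a7
Rows 1 and 2 agree on D; apply D→AF and equate their AF entries.
Rows 1 and 2 agree on G; apply G→BC and equate their BC entries.
Rows 1 and 3 agree on G; apply G→BC and equate their BC entries.
Rows 1 and 2 agree on B; apply B→E and equate their E entries.
Rows 1 and 3 agree on B; apply B→E and equate their E entries.
No row becomes fully distinguished — the join is lossy.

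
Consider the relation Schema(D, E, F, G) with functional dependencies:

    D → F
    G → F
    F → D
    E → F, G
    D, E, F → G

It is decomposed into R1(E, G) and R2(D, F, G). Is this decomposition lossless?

Yes

Common attributes: R1 ∩ R2 = {G}.
Closure of {G}: G → F applies, adding F; F → D applies, adding D. So (G)⁺ = {D, F, G}.
This closure contains every attribute of R2, so R1 ∩ R2 → R2. The join is lossless.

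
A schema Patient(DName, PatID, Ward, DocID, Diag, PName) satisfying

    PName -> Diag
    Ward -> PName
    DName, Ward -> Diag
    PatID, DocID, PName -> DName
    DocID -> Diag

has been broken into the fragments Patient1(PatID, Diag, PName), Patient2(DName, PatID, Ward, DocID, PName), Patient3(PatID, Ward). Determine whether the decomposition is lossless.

Yes

Chase test. Columns are DName, PatID, Ward, DocID, Diag, PName; row i has aⱼ where attribute j ∈ Patienti, else bᵢⱼ.
Initial tableau (one row per fragment):
  row 1: b11 a2 b13 b14 a5 a6
  row 2: a1 a2 a3 a4 b25 a6
  row 3: b31 a2 a3 b34 b35 b36
Rows 1 and 2 agree on PName; apply PName→Diag and equate their Diag entries.
Rows 2 and 3 agree on Ward; apply Ward→PName and equate their PName entries.
Rows 1 and 3 agree on PName; apply PName→Diag and equate their Diag entries.
Row 2 is now all distinguished symbols — the join is lossless.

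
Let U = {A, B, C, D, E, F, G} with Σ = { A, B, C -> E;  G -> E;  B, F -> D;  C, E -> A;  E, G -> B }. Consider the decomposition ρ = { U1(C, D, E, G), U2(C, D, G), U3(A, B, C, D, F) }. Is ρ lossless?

Chase test. Columns are A, B, C, D, E, F, G; row i has aⱼ where attribute j ∈ Ui, else bᵢⱼ.
Initial tableau (one row per fragment):
  row 1: b11 b12 a3 a4 a5 b16 a7
  row 2: b21 b22 a3 a4 b25 b26 a7
  row 3: a1 a2 a3 a4 b35 a6 b37
Rows 1 and 2 agree on G; apply G→E and equate their E entries.
Rows 1 and 2 agree on C, E; apply C, E→A and equate their A entries.
Rows 1 and 2 agree on E, G; apply E, G→B and equate their B entries.
No row becomes fully distinguished — the join is lossy.

No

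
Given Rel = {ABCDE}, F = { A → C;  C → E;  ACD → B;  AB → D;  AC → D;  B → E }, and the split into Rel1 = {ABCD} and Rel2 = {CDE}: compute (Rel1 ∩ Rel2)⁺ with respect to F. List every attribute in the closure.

Rel1 ∩ Rel2 = {CD}.
C → E applies, adding E
Closure: {CDE}.

CDE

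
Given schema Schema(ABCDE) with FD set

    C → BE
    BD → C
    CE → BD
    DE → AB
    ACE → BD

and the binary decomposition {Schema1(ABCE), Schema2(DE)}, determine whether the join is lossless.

No

Common attributes: Schema1 ∩ Schema2 = {E}.
No dependency enlarges {E}, so (E)⁺ = {E}.
The closure contains neither all of Schema1 = {ABCE} nor all of Schema2 = {DE}, so the common attributes are not a superkey of either fragment. The join is lossy.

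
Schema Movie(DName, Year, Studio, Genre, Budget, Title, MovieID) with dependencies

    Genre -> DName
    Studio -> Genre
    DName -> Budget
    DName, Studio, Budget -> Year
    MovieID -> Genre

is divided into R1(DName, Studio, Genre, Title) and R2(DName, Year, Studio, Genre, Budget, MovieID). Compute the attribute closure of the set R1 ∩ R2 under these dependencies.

R1 ∩ R2 = {DName, Studio, Genre}.
DName → Budget applies, adding Budget
DName, Studio, Budget → Year applies, adding Year
Closure: {DName, Year, Studio, Genre, Budget}.

DName, Year, Studio, Genre, Budget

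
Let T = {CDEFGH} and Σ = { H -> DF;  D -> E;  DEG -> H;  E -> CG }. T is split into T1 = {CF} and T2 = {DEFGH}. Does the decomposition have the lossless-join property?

No

Common attributes: T1 ∩ T2 = {F}.
No dependency enlarges {F}, so (F)⁺ = {F}.
The closure contains neither all of T1 = {CF} nor all of T2 = {DEFGH}, so the common attributes are not a superkey of either fragment. The join is lossy.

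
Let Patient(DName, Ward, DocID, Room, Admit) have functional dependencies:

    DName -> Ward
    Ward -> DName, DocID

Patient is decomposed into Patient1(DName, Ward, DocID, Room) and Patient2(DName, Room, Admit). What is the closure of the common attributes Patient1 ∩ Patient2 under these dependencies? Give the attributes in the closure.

Patient1 ∩ Patient2 = {DName, Room}.
DName → Ward applies, adding Ward
Ward → DName, DocID applies, adding DocID
Closure: {DName, Ward, DocID, Room}.

DName, Ward, DocID, Room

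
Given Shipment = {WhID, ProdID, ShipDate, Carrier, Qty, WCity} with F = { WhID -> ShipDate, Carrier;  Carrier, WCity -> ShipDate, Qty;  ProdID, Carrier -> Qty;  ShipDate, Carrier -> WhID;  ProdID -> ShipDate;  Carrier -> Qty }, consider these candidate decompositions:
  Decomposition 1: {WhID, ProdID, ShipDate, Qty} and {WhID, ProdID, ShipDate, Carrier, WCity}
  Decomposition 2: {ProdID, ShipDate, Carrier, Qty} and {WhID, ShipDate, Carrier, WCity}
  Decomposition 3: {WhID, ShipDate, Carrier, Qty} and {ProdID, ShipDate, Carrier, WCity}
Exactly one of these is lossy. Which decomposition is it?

Decomposition 2

Decomposition 1: common = {WhID, ProdID, ShipDate}, closure = {WhID, ProdID, ShipDate, Carrier, Qty} → lossless.
Decomposition 2: common = {ShipDate, Carrier}, closure = {WhID, ShipDate, Carrier, Qty} → lossy.
Decomposition 3: common = {ShipDate, Carrier}, closure = {WhID, ShipDate, Carrier, Qty} → lossless.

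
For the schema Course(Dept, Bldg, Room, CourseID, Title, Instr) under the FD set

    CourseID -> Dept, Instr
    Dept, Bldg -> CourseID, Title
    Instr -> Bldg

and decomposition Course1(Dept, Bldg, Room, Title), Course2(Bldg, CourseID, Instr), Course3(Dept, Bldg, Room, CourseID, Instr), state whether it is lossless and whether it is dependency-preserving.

Lossless test (chase): Rows 2 and 3 agree on CourseID; apply CourseID→Dept, Instr and equate their Dept, Instr entries. Rows 1 and 2 agree on Dept, Bldg; apply Dept, Bldg→CourseID, Title and equate their CourseID, Title entries. Rows 1 and 3 agree on Dept, Bldg; apply Dept, Bldg→CourseID, Title and equate their CourseID, Title entries. Rows 1 and 2 agree on CourseID; apply CourseID→Dept, Instr and equate their Dept, Instr entries. Row 1 is now all distinguished symbols — the join is lossless.
Dependency preservation: Dept, Bldg → CourseID, Title is not contained in any single fragment, but the restricted closure of its left-hand side across the fragments still reaches the right-hand side; the remaining FDs each lie inside some fragment. All dependencies are preserved.

lossless and dependency-preserving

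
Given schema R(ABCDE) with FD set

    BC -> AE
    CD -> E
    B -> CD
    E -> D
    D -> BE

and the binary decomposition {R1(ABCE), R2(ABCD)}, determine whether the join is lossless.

Common attributes: R1 ∩ R2 = {ABC}.
Closure of {ABC}: BC → AE applies, adding E; B → CD applies, adding D. So (ABC)⁺ = {ABCDE}.
This closure contains every attribute of R1, so R1 ∩ R2 → R1. The join is lossless.

Yes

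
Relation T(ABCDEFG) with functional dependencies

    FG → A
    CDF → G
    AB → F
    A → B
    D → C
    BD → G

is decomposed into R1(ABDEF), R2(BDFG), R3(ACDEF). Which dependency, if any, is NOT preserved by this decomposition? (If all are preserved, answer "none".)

Check FG → A: no single fragment contains all of {AFG}, and the restricted closure of {FG} across the fragments never reaches {A}.
CDF → G is preserved.
AB → F is preserved.
A → B is preserved.
D → C is preserved.
BD → G is preserved.

FG → A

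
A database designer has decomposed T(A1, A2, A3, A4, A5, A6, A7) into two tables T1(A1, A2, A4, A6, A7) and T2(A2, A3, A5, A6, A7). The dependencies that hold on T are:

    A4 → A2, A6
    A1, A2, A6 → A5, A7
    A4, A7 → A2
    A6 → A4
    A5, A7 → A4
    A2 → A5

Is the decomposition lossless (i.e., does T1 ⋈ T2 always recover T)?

No

Common attributes: T1 ∩ T2 = {A2, A6, A7}.
Closure of {A2, A6, A7}: A6 → A4 applies, adding A4; A2 → A5 applies, adding A5. So (A2, A6, A7)⁺ = {A2, A4, A5, A6, A7}.
The closure contains neither all of T1 = {A1, A2, A4, A6, A7} nor all of T2 = {A2, A3, A5, A6, A7}, so the common attributes are not a superkey of either fragment. The join is lossy.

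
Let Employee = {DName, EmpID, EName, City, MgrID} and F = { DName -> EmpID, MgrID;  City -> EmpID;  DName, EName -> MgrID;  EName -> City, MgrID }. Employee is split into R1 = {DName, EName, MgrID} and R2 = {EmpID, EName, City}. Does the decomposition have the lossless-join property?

Yes

Common attributes: R1 ∩ R2 = {EName}.
Closure of {EName}: EName → City, MgrID applies, adding City, MgrID; City → EmpID applies, adding EmpID. So (EName)⁺ = {EmpID, EName, City, MgrID}.
This closure contains every attribute of R2, so R1 ∩ R2 → R2. The join is lossless.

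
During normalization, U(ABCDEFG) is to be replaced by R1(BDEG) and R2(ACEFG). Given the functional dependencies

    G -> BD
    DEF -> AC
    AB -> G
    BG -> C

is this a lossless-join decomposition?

Yes

Common attributes: R1 ∩ R2 = {EG}.
Closure of {EG}: G → BD applies, adding BD; BG → C applies, adding C. So (EG)⁺ = {BCDEG}.
This closure contains every attribute of R1, so R1 ∩ R2 → R1. The join is lossless.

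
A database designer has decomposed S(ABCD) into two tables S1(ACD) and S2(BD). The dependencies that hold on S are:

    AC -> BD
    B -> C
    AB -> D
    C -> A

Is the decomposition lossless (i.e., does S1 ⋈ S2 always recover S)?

Common attributes: S1 ∩ S2 = {D}.
No dependency enlarges {D}, so (D)⁺ = {D}.
The closure contains neither all of S1 = {ACD} nor all of S2 = {BD}, so the common attributes are not a superkey of either fragment. The join is lossy.

No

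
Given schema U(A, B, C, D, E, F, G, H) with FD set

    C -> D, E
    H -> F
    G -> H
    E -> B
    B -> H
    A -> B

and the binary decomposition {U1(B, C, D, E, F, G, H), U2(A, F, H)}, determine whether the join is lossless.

Common attributes: U1 ∩ U2 = {F, H}.
No dependency enlarges {F, H}, so (F, H)⁺ = {F, H}.
The closure contains neither all of U1 = {B, C, D, E, F, G, H} nor all of U2 = {A, F, H}, so the common attributes are not a superkey of either fragment. The join is lossy.

No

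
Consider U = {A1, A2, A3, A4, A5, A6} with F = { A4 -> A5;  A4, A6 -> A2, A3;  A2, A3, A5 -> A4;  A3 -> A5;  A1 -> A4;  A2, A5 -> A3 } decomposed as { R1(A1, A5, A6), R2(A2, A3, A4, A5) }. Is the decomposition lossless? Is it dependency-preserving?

lossy and not dependency-preserving

Lossless test: (A5)⁺ = {A5}, which is a superkey of neither fragment — lossy.
Dependency preservation: the restricted closure of {A4, A6} across the fragments never reaches {A2, A3}, so A4, A6 → A2, A3 cannot be enforced without a join — not preserved.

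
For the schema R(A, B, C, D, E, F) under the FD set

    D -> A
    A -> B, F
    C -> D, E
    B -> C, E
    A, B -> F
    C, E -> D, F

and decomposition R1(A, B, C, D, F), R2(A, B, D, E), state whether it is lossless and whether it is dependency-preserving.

Lossless test: (A, B, D)⁺ = {A, B, C, D, E, F}, which contains all of one fragment — lossless.
Dependency preservation: C → D, E; B → C, E; C, E → D, F are not contained in any single fragment, but the restricted closure of each left-hand side across the fragments still reaches the right-hand side; the remaining FDs each lie inside some fragment. All dependencies are preserved.

lossless and dependency-preserving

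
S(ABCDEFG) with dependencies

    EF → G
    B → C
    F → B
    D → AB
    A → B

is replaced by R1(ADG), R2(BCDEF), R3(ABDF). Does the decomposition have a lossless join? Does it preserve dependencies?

lossy and not dependency-preserving

Lossless test (chase): Rows 2 and 3 agree on B; apply B→C and equate their C entries. Rows 1 and 2 agree on D; apply D→AB and equate their AB entries. Rows 1 and 2 agree on B; apply B→C and equate their C entries. No row becomes fully distinguished — the join is lossy.
Dependency preservation: the restricted closure of {EF} across the fragments never reaches {G}, so EF → G cannot be enforced without a join — not preserved.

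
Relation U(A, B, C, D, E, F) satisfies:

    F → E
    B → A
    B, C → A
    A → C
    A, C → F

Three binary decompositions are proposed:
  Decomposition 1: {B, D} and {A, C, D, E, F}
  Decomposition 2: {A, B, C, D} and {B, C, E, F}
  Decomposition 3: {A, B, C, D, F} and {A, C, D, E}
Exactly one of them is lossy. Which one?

Decomposition 1

Decomposition 1: common = {D}, closure = {D} → lossy.
Decomposition 2: common = {B, C}, closure = {A, B, C, E, F} → lossless.
Decomposition 3: common = {A, C, D}, closure = {A, C, D, E, F} → lossless.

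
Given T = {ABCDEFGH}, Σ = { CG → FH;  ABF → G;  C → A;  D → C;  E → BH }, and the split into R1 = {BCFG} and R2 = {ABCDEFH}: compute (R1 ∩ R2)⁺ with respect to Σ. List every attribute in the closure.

R1 ∩ R2 = {BCF}.
C → A applies, adding A
ABF → G applies, adding G
CG → FH applies, adding H
Closure: {ABCFGH}.

ABCFGH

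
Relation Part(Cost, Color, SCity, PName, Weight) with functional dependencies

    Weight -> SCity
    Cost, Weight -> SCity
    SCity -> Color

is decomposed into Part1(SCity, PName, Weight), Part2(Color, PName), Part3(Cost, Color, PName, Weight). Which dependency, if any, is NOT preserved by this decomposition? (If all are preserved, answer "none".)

SCity -> Color

Check SCity → Color: no single fragment contains all of {Color, SCity}, and the restricted closure of {SCity} across the fragments never reaches {Color}.
Weight → SCity is preserved.
Cost, Weight → SCity is preserved.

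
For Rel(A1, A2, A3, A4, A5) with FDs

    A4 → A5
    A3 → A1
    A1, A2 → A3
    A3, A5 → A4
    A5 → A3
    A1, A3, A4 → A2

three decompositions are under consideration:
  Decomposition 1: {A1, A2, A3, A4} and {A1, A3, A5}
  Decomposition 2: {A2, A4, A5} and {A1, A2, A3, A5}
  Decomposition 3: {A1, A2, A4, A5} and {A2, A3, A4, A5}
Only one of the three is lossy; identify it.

Decomposition 1: common = {A1, A3}, closure = {A1, A3} → lossy.
Decomposition 2: common = {A2, A5}, closure = {A1, A2, A3, A4, A5} → lossless.
Decomposition 3: common = {A2, A4, A5}, closure = {A1, A2, A3, A4, A5} → lossless.

Decomposition 1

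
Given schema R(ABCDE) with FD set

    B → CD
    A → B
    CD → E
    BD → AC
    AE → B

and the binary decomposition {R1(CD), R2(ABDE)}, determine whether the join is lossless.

No

Common attributes: R1 ∩ R2 = {D}.
No dependency enlarges {D}, so (D)⁺ = {D}.
The closure contains neither all of R1 = {CD} nor all of R2 = {ABDE}, so the common attributes are not a superkey of either fragment. The join is lossy.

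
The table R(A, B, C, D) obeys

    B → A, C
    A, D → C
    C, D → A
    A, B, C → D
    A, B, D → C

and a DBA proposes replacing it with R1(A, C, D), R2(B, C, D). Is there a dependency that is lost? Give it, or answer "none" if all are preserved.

B → A, C: restricted closure across fragments reaches A, C.
A, D → C lies within R1.
C, D → A lies within R1.
A, B, C → D: restricted closure across fragments reaches D.
A, B, D → C: restricted closure across fragments reaches C.
Every dependency is enforceable on the fragments, so the decomposition is dependency-preserving.

none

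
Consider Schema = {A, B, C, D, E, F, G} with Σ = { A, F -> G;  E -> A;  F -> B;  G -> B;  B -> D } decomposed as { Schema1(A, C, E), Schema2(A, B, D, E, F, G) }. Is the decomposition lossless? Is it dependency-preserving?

Lossless test: (A, E)⁺ = {A, E}, which is a superkey of neither fragment — lossy.
Dependency preservation: every FD's attributes lie within a single fragment, so each can be enforced locally — preserved.

lossy but dependency-preserving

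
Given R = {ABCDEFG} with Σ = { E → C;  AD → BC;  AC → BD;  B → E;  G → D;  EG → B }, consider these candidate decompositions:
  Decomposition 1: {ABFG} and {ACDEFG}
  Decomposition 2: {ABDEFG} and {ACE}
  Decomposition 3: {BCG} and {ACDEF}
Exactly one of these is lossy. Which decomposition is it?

Decomposition 1: common = {AFG}, closure = {ABCDEFG} → lossless.
Decomposition 2: common = {AE}, closure = {ABCDE} → lossless.
Decomposition 3: common = {C}, closure = {C} → lossy.

Decomposition 3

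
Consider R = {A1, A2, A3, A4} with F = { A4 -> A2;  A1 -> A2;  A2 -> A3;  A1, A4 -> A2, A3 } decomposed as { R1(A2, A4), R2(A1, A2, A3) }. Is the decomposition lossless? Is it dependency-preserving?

Lossless test: (A2)⁺ = {A2, A3}, which is a superkey of neither fragment — lossy.
Dependency preservation: A1, A4 → A2, A3 is not contained in any single fragment, but the restricted closure of its left-hand side across the fragments still reaches the right-hand side; the remaining FDs each lie inside some fragment. All dependencies are preserved.

lossy but dependency-preserving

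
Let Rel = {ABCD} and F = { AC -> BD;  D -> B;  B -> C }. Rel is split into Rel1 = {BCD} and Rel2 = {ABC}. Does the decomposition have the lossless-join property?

No

Common attributes: Rel1 ∩ Rel2 = {BC}.
No dependency enlarges {BC}, so (BC)⁺ = {BC}.
The closure contains neither all of Rel1 = {BCD} nor all of Rel2 = {ABC}, so the common attributes are not a superkey of either fragment. The join is lossy.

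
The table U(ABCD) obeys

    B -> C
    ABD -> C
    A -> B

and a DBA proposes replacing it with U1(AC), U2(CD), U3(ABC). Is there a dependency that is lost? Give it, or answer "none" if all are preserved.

B → C lies within U3.
ABD → C: restricted closure across fragments reaches C.
A → B lies within U3.
Every dependency is enforceable on the fragments, so the decomposition is dependency-preserving.

none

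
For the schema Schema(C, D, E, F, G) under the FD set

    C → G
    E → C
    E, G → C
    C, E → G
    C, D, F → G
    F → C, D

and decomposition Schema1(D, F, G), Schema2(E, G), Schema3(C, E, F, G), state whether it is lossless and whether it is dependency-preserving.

Lossless test (chase): Rows 2 and 3 agree on E; apply E→C and equate their C entries. Rows 1 and 3 agree on F; apply F→C, D and equate their C, D entries. Row 3 is now all distinguished symbols — the join is lossless.
Dependency preservation: C, D, F → G; F → C, D are not contained in any single fragment, but the restricted closure of each left-hand side across the fragments still reaches the right-hand side; the remaining FDs each lie inside some fragment. All dependencies are preserved.

lossless and dependency-preserving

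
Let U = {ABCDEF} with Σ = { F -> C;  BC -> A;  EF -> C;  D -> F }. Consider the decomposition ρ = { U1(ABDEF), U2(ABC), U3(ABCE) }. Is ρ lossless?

Chase test. Columns are ABCDEF; row i has aⱼ where attribute j ∈ Ui, else bᵢⱼ.
Initial tableau (one row per fragment):
  row 1: a1 a2 b13 a4 a5 a6
  row 2: a1 a2 a3 b24 b25 b26
  row 3: a1 a2 a3 b34 a5 b36
No row becomes fully distinguished — the join is lossy.

No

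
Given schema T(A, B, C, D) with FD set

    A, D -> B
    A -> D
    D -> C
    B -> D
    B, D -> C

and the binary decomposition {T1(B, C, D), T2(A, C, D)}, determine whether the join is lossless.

Common attributes: T1 ∩ T2 = {C, D}.
No dependency enlarges {C, D}, so (C, D)⁺ = {C, D}.
The closure contains neither all of T1 = {B, C, D} nor all of T2 = {A, C, D}, so the common attributes are not a superkey of either fragment. The join is lossy.

No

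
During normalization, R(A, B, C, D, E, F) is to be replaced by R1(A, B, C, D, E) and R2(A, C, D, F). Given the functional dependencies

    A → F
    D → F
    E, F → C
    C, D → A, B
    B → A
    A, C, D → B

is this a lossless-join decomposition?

Yes

Common attributes: R1 ∩ R2 = {A, C, D}.
Closure of {A, C, D}: A → F applies, adding F; C, D → A, B applies, adding B. So (A, C, D)⁺ = {A, B, C, D, F}.
This closure contains every attribute of R2, so R1 ∩ R2 → R2. The join is lossless.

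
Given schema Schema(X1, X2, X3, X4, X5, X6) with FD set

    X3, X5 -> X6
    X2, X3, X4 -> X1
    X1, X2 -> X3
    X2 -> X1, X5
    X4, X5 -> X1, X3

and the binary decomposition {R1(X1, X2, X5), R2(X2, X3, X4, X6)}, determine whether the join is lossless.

Yes

Common attributes: R1 ∩ R2 = {X2}.
Closure of {X2}: X2 → X1, X5 applies, adding X1, X5; X1, X2 → X3 applies, adding X3; X3, X5 → X6 applies, adding X6. So (X2)⁺ = {X1, X2, X3, X5, X6}.
This closure contains every attribute of R1, so R1 ∩ R2 → R1. The join is lossless.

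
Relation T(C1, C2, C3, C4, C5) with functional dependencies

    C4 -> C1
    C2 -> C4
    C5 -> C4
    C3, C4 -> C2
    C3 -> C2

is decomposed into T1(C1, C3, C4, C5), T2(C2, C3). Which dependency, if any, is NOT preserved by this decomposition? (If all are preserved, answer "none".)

Check C2 → C4: no single fragment contains all of {C2, C4}, and the restricted closure of {C2} across the fragments never reaches {C4}.
C4 → C1 is preserved.
C5 → C4 is preserved.
C3, C4 → C2 is preserved.
C3 → C2 is preserved.

C2 -> C4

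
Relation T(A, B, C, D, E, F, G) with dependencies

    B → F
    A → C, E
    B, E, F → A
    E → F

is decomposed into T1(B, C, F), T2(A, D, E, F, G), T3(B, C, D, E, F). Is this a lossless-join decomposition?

No

Chase test. Columns are A, B, C, D, E, F, G; row i has aⱼ where attribute j ∈ Ti, else bᵢⱼ.
Initial tableau (one row per fragment):
  row 1: b11 a2 a3 b14 b15 a6 b17
  row 2: a1 b22 b23 a4 a5 a6 a7
  row 3: b31 a2 a3 a4 a5 a6 b37
No row becomes fully distinguished — the join is lossy.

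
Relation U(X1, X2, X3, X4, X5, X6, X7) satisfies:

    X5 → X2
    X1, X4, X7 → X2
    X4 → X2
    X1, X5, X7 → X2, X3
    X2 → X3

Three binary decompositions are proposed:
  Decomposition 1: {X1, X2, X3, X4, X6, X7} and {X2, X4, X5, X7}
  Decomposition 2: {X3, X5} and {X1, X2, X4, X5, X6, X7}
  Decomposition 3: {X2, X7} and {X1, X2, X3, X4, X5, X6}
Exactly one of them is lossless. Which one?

Decomposition 2

Decomposition 1: common = {X2, X4, X7}, closure = {X2, X3, X4, X7} → lossy.
Decomposition 2: common = {X5}, closure = {X2, X3, X5} → lossless.
Decomposition 3: common = {X2}, closure = {X2, X3} → lossy.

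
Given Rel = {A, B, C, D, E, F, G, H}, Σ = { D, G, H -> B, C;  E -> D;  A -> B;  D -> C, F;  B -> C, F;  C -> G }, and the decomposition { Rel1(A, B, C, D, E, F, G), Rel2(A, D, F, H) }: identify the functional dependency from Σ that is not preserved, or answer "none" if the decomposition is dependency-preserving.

Check D, G, H → B, C: no single fragment contains all of {B, C, D, G, H}, and the restricted closure of {D, G, H} across the fragments never reaches {B, C}.
E → D is preserved.
A → B is preserved.
D → C, F is preserved.
B → C, F is preserved.
C → G is preserved.

D, G, H -> B, C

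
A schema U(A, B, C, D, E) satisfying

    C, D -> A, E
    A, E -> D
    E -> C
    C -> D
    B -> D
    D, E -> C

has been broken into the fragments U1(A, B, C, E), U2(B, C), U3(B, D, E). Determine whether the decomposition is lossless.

Chase test. Columns are A, B, C, D, E; row i has aⱼ where attribute j ∈ Ui, else bᵢⱼ.
Initial tableau (one row per fragment):
  row 1: a1 a2 a3 b14 a5
  row 2: b21 a2 a3 b24 b25
  row 3: b31 a2 b33 a4 a5
Rows 1 and 3 agree on E; apply E→C and equate their C entries.
Rows 1 and 2 agree on C; apply C→D and equate their D entries.
Rows 1 and 3 agree on C; apply C→D and equate their D entries.
Rows 1 and 2 agree on C, D; apply C, D→A, E and equate their A, E entries.
Rows 1 and 3 agree on C, D; apply C, D→A, E and equate their A, E entries.
Row 1 is now all distinguished symbols — the join is lossless.

Yes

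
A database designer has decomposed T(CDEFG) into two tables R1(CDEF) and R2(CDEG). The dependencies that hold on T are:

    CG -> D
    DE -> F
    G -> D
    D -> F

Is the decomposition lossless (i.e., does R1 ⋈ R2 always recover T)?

Yes

Common attributes: R1 ∩ R2 = {CDE}.
Closure of {CDE}: DE → F applies, adding F. So (CDE)⁺ = {CDEF}.
This closure contains every attribute of R1, so R1 ∩ R2 → R1. The join is lossless.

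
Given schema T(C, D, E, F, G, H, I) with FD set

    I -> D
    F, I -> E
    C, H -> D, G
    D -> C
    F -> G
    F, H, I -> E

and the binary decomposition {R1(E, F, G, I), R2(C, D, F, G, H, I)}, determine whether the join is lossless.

Yes

Common attributes: R1 ∩ R2 = {F, G, I}.
Closure of {F, G, I}: I → D applies, adding D; F, I → E applies, adding E; D → C applies, adding C. So (F, G, I)⁺ = {C, D, E, F, G, I}.
This closure contains every attribute of R1, so R1 ∩ R2 → R1. The join is lossless.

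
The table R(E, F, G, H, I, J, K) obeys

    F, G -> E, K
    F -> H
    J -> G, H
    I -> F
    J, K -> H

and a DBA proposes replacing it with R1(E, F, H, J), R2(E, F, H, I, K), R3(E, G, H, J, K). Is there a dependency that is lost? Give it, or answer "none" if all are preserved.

F, G -> E, K

Check F, G → E, K: no single fragment contains all of {E, F, G, K}, and the restricted closure of {F, G} across the fragments never reaches {E, K}.
F → H is preserved.
J → G, H is preserved.
I → F is preserved.
J, K → H is preserved.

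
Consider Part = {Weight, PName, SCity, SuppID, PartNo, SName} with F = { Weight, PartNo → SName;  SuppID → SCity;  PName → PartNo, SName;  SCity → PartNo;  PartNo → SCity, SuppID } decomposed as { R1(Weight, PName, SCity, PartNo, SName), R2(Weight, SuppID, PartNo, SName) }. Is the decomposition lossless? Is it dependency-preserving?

lossless and dependency-preserving

Lossless test: (Weight, PartNo, SName)⁺ = {Weight, SCity, SuppID, PartNo, SName}, which contains all of one fragment — lossless.
Dependency preservation: SuppID → SCity; PartNo → SCity, SuppID are not contained in any single fragment, but the restricted closure of each left-hand side across the fragments still reaches the right-hand side; the remaining FDs each lie inside some fragment. All dependencies are preserved.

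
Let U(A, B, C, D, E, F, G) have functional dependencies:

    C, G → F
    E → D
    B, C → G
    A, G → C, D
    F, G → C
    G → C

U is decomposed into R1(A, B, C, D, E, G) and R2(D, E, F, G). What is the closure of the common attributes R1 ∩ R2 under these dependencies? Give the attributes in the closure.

R1 ∩ R2 = {D, E, G}.
G → C applies, adding C
C, G → F applies, adding F
Closure: {C, D, E, F, G}.

C, D, E, F, G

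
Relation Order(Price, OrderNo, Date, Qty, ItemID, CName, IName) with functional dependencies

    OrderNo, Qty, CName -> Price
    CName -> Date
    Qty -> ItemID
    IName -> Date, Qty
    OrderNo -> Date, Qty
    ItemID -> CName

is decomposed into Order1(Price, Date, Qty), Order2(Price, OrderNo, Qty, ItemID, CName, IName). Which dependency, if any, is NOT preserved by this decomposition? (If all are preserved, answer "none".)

Check CName → Date: no single fragment contains all of {Date, CName}, and the restricted closure of {CName} across the fragments never reaches {Date}.
OrderNo, Qty, CName → Price is preserved.
Qty → ItemID is preserved.
IName → Date, Qty is preserved.
OrderNo → Date, Qty is preserved.
ItemID → CName is preserved.

CName -> Date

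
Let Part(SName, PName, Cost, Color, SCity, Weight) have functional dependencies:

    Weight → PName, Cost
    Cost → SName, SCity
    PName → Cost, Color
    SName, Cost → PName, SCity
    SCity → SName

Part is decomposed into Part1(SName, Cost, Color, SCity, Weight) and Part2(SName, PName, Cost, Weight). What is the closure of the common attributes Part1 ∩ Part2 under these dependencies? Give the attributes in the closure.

Part1 ∩ Part2 = {SName, Cost, Weight}.
Weight → PName, Cost applies, adding PName
Cost → SName, SCity applies, adding SCity
PName → Cost, Color applies, adding Color
Closure: {SName, PName, Cost, Color, SCity, Weight}.

SName, PName, Cost, Color, SCity, Weight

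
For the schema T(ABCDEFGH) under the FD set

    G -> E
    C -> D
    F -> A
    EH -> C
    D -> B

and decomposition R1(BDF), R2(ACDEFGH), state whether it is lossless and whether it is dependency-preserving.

Lossless test: (DF)⁺ = {ABDF}, which contains all of one fragment — lossless.
Dependency preservation: every FD's attributes lie within a single fragment, so each can be enforced locally — preserved.

lossless and dependency-preserving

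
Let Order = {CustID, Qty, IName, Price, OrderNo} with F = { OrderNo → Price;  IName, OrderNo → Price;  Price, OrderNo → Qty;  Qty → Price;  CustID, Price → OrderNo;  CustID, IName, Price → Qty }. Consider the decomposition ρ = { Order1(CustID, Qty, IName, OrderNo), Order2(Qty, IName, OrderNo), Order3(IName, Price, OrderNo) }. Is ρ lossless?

Yes

Chase test. Columns are CustID, Qty, IName, Price, OrderNo; row i has aⱼ where attribute j ∈ Orderi, else bᵢⱼ.
Initial tableau (one row per fragment):
  row 1: a1 a2 a3 b14 a5
  row 2: b21 a2 a3 b24 a5
  row 3: b31 b32 a3 a4 a5
Rows 1 and 2 agree on OrderNo; apply OrderNo→Price and equate their Price entries.
Rows 1 and 3 agree on OrderNo; apply OrderNo→Price and equate their Price entries.
Rows 1 and 3 agree on Price, OrderNo; apply Price, OrderNo→Qty and equate their Qty entries.
Row 1 is now all distinguished symbols — the join is lossless.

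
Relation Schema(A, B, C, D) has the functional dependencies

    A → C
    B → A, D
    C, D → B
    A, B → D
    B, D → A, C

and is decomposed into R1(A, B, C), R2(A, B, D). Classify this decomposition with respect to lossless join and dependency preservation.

Lossless test: (A, B)⁺ = {A, B, C, D}, which contains all of one fragment — lossless.
Dependency preservation: the restricted closure of {C, D} across the fragments never reaches {B}, so C, D → B cannot be enforced without a join — not preserved.

lossless but not dependency-preserving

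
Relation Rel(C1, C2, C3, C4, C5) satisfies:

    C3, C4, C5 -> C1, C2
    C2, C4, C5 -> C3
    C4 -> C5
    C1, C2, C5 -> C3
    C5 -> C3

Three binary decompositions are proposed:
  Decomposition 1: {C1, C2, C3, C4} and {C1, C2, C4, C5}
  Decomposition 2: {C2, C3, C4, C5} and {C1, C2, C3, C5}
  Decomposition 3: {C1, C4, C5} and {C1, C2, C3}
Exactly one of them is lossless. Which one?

Decomposition 1

Decomposition 1: common = {C1, C2, C4}, closure = {C1, C2, C3, C4, C5} → lossless.
Decomposition 2: common = {C2, C3, C5}, closure = {C2, C3, C5} → lossy.
Decomposition 3: common = {C1}, closure = {C1} → lossy.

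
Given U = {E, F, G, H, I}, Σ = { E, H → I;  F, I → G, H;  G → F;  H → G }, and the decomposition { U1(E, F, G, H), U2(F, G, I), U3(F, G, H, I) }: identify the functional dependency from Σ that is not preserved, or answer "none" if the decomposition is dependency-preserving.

E, H → I

Check E, H → I: no single fragment contains all of {E, H, I}, and the restricted closure of {E, H} across the fragments never reaches {I}.
F, I → G, H is preserved.
G → F is preserved.
H → G is preserved.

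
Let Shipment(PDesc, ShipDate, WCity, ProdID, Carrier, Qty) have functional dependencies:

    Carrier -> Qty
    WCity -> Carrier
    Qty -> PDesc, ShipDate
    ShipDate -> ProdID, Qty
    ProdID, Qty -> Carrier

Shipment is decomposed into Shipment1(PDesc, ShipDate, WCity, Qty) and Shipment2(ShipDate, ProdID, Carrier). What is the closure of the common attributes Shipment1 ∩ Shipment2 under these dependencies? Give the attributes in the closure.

Shipment1 ∩ Shipment2 = {ShipDate}.
ShipDate → ProdID, Qty applies, adding ProdID, Qty
ProdID, Qty → Carrier applies, adding Carrier
Qty → PDesc, ShipDate applies, adding PDesc
Closure: {PDesc, ShipDate, ProdID, Carrier, Qty}.

PDesc, ShipDate, ProdID, Carrier, Qty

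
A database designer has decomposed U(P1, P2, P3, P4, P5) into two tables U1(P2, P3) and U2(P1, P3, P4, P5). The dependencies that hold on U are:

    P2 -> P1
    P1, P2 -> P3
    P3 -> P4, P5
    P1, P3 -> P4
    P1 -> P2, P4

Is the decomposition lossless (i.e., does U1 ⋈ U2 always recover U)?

Common attributes: U1 ∩ U2 = {P3}.
Closure of {P3}: P3 → P4, P5 applies, adding P4, P5. So (P3)⁺ = {P3, P4, P5}.
The closure contains neither all of U1 = {P2, P3} nor all of U2 = {P1, P3, P4, P5}, so the common attributes are not a superkey of either fragment. The join is lossy.

No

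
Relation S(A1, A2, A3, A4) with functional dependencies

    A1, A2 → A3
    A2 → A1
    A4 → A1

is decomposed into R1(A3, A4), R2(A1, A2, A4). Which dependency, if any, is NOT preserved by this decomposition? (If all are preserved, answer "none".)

A1, A2 → A3

Check A1, A2 → A3: no single fragment contains all of {A1, A2, A3}, and the restricted closure of {A1, A2} across the fragments never reaches {A3}.
A2 → A1 is preserved.
A4 → A1 is preserved.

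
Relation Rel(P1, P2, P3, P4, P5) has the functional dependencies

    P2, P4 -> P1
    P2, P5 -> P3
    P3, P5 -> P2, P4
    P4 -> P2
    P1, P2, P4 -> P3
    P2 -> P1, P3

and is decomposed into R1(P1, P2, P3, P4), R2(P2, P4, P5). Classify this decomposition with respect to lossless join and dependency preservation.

Lossless test: (P2, P4)⁺ = {P1, P2, P3, P4}, which contains all of one fragment — lossless.
Dependency preservation: the restricted closure of {P3, P5} across the fragments never reaches {P2, P4}, so P3, P5 → P2, P4 cannot be enforced without a join — not preserved.

lossless but not dependency-preserving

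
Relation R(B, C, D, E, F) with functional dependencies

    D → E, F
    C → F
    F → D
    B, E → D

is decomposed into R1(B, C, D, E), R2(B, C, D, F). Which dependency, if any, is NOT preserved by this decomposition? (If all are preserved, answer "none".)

none

D → E, F: restricted closure across fragments reaches E, F.
C → F lies within R2.
F → D lies within R2.
B, E → D lies within R1.
Every dependency is enforceable on the fragments, so the decomposition is dependency-preserving.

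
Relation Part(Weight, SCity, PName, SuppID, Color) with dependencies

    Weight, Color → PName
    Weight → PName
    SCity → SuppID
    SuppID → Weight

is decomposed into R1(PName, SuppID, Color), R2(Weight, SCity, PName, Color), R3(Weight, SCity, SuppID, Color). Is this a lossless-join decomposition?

Chase test. Columns are Weight, SCity, PName, SuppID, Color; row i has aⱼ where attribute j ∈ Ri, else bᵢⱼ.
Initial tableau (one row per fragment):
  row 1: b11 b12 a3 a4 a5
  row 2: a1 a2 a3 b24 a5
  row 3: a1 a2 b33 a4 a5
Rows 2 and 3 agree on Weight, Color; apply Weight, Color→PName and equate their PName entries.
Rows 2 and 3 agree on SCity; apply SCity→SuppID and equate their SuppID entries.
Rows 1 and 2 agree on SuppID; apply SuppID→Weight and equate their Weight entries.
Row 2 is now all distinguished symbols — the join is lossless.

Yes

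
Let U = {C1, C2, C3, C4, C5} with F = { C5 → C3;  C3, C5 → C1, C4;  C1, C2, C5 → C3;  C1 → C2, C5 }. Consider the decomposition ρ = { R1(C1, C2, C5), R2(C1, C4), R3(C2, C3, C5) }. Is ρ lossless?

Chase test. Columns are C1, C2, C3, C4, C5; row i has aⱼ where attribute j ∈ Ri, else bᵢⱼ.
Initial tableau (one row per fragment):
  row 1: a1 a2 b13 b14 a5
  row 2: a1 b22 b23 a4 b25
  row 3: b31 a2 a3 b34 a5
Rows 1 and 3 agree on C5; apply C5→C3 and equate their C3 entries.
Rows 1 and 3 agree on C3, C5; apply C3, C5→C1, C4 and equate their C1, C4 entries.
Rows 1 and 2 agree on C1; apply C1→C2, C5 and equate their C2, C5 entries.
Rows 1 and 2 agree on C5; apply C5→C3 and equate their C3 entries.
Rows 1 and 2 agree on C3, C5; apply C3, C5→C1, C4 and equate their C1, C4 entries.
Row 1 is now all distinguished symbols — the join is lossless.

Yes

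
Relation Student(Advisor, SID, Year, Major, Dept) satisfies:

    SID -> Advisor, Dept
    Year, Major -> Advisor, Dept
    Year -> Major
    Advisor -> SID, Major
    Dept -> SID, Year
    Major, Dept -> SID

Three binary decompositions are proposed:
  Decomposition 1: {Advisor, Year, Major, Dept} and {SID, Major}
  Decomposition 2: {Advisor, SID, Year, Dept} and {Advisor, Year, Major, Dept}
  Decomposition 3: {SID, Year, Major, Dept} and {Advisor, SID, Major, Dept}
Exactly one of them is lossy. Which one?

Decomposition 1

Decomposition 1: common = {Major}, closure = {Major} → lossy.
Decomposition 2: common = {Advisor, Year, Dept}, closure = {Advisor, SID, Year, Major, Dept} → lossless.
Decomposition 3: common = {SID, Major, Dept}, closure = {Advisor, SID, Year, Major, Dept} → lossless.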